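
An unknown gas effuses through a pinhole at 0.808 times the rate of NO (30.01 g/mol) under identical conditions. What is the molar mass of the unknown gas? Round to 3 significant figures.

Graham's law gives rate_X/rate_NO = √(M_NO/M_X).
0.808 = √(30.01/M_X)
M_X = 30.01 / 0.808² = 30.01 / 0.6529 = 46.0 g/mol

46.0 g/mol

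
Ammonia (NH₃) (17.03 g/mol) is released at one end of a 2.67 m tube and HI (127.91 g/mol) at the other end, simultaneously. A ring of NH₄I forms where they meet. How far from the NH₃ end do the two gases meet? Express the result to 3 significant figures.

Graham's law gives d_NH₃/d_HI = rate_NH₃/rate_HI = √(M_HI/M_NH₃) = √(127.91/17.03) = 2.741.
With d_NH₃ + d_HI = 2.67 m, d_HI = 2.67/(1 + 2.741) = 0.7138 m.
d_NH₃ = 2.67 − 0.7138 = 1.96 m.

1.96 m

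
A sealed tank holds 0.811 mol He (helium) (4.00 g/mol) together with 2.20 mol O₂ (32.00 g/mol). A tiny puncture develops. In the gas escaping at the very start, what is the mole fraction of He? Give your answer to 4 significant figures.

0.5104

Rate_i ∝ x_i/√M_i (Graham's law weighted by mole fraction), so the effusate composition follows n_i/√M_i.
Mole fraction of He in the effusate = (n_He/√M_He) / (n_He/√M_He + n_O₂/√M_O₂)
= (0.811/√4.00) / (0.811/√4.00 + 2.20/√32.00) = 0.4055/(0.4055 + 0.3889) = 0.5104.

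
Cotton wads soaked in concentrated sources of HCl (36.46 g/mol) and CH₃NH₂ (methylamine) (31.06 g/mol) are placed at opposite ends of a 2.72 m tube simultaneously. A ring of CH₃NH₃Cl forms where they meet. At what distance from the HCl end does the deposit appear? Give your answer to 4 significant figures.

1.306 m

Distances travelled in equal time are proportional to diffusion rates, so d_HCl/d_CH₃NH₂ = √(M_CH₃NH₂/M_HCl) = √(31.06/36.46) = 0.9230.
With d_HCl + d_CH₃NH₂ = 2.72 m, d_CH₃NH₂ = 2.72/(1 + 0.9230) = 1.414 m.
d_HCl = 2.72 − 1.414 = 1.306 m.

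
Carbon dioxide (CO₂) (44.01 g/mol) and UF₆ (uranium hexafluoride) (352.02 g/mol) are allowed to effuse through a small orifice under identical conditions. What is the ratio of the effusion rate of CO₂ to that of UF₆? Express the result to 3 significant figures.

Using Graham's law: rate_CO₂/rate_UF₆ = √(M_UF₆/M_CO₂) = √(352.02/44.01) = √7.999 = 2.83.

2.83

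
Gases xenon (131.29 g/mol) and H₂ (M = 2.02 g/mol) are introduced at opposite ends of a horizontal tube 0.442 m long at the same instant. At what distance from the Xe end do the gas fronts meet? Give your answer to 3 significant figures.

Graham's law gives d_Xe/d_H₂ = rate_Xe/rate_H₂ = √(M_H₂/M_Xe) = √(2.02/131.29) = 0.1240.
With d_Xe + d_H₂ = 0.442 m, d_H₂ = 0.442/(1 + 0.1240) = 0.3932 m.
d_Xe = 0.442 − 0.3932 = 0.0488 m.

0.0488 m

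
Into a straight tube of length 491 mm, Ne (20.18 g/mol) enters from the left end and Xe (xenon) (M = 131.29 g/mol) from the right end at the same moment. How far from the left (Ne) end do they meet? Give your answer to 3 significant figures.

The fronts meet when d_Ne + d_Xe = L with d_Ne/d_Xe = √(M_Xe/M_Ne) (Graham's law). Here √(M_Xe/M_Ne) = √(131.29/20.18) = 2.551.
With d_Ne + d_Xe = 491 mm, d_Xe = 491/(1 + 2.551) = 138.3 mm.
d_Ne = 491 − 138.3 = 353 mm.

353 mm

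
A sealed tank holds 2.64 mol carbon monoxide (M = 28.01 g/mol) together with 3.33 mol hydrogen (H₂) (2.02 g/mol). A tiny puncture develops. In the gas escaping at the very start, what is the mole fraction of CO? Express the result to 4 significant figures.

The effusion rate of species i is ∝ p_i/√M_i ∝ n_i/√M_i.
So x_CO in the escaping gas = (n_CO/√M_CO) / Σ(n_i/√M_i)
= (2.64/√28.01) / (2.64/√28.01 + 3.33/√2.02) = 0.4988/(0.4988 + 2.343) = 0.1755.

0.1755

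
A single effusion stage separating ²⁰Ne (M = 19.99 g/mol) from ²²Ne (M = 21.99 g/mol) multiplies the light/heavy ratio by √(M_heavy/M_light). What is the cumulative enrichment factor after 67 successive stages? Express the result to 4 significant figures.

24.40

Each stage multiplies the ratio by α = √(21.99/19.99), so after 67 stages the overall factor is α^67 = (21.99/19.99)^(67/2).
= 1.10005^(67/2) = 24.40.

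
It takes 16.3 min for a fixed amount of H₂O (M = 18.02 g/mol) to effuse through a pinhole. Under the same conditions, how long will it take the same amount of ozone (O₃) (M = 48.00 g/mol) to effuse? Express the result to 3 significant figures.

26.6 min

From Graham's law, t_O₃/t_H₂O = √(M_O₃/M_H₂O) = √(48.00/18.02) = √2.664 = 1.632.
So the time for O₃ is 16.3 × 1.632 = 26.6 min.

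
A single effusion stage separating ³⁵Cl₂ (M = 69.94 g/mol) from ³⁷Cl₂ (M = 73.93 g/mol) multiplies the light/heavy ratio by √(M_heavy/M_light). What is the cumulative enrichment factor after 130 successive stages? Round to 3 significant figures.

Overall factor = α^130 with α = √(73.93/69.94), i.e. (73.93/69.94)^(130/2).
= 1.05705^65 = 36.8.

36.8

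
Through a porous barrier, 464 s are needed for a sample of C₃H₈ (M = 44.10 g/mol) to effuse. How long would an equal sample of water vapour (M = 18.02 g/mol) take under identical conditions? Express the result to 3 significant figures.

Graham's law gives t_H₂O/t_C₃H₈ = √(M_H₂O/M_C₃H₈) = √(18.02/44.10) = √0.4086 = 0.6392.
So the time for H₂O is 464 × 0.6392 = 297 s.

297 s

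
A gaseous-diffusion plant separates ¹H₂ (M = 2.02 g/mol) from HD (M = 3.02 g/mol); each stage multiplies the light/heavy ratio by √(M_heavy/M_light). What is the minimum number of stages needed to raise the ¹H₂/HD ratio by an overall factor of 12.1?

With α = √(3.02/2.02) per stage, ln α = ½ ln(1.49505) = 0.2011.
Need α^N ≥ 12.1 ⇒ N ≥ ln(12.1) / ln α = 2.493 / 0.2011 = 12.40.
So at least 13 stages are needed.

13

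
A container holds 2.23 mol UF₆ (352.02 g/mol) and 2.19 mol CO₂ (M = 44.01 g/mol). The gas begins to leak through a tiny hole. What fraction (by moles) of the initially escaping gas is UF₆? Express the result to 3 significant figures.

0.265

The effusion rate of species i is ∝ p_i/√M_i ∝ n_i/√M_i.
So x_UF₆ in the escaping gas = (n_UF₆/√M_UF₆) / Σ(n_i/√M_i)
= (2.23/√352.02) / (2.23/√352.02 + 2.19/√44.01) = 0.1189/(0.1189 + 0.3301) = 0.265.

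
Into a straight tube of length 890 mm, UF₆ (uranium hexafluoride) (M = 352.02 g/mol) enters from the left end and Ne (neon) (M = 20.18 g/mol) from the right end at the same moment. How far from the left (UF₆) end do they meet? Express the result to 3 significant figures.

Distances travelled in equal time are proportional to diffusion rates, so d_UF₆/d_Ne = √(M_Ne/M_UF₆) = √(20.18/352.02) = 0.2394.
With d_UF₆ + d_Ne = 890 mm, d_Ne = 890/(1 + 0.2394) = 718.1 mm.
d_UF₆ = 890 − 718.1 = 172 mm.

172 mm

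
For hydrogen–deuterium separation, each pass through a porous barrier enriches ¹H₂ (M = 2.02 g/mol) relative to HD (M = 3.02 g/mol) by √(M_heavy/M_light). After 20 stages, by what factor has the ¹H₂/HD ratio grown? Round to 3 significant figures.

55.8

After 20 stages the ratio has grown by (√(3.02/2.02))^20 = (3.02/2.02)^(20/2).
= 1.49505^10 = 55.8.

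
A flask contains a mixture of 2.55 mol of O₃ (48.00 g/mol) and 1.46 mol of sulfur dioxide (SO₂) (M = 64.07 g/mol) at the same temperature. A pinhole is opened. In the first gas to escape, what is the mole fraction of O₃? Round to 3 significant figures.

Effusion rate of each component ∝ n_i/√M_i (partial pressure × 1/√M).
x_O₃(eff) = (n_O₃/√M_O₃) / (n_O₃/√M_O₃ + n_SO₂/√M_SO₂)
= (2.55/√48.00) / (2.55/√48.00 + 1.46/√64.07) = 0.3681/(0.3681 + 0.1824) = 0.669.

0.669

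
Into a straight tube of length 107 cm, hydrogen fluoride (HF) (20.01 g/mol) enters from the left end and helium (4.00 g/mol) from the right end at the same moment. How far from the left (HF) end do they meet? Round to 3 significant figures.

In equal time, each gas travels a distance ∝ its rate ∝ 1/√M, so d_HF/d_He = √(M_He/M_HF) = √(4.00/20.01) = 0.4471.
With d_HF + d_He = 107 cm, d_He = 107/(1 + 0.4471) = 73.94 cm.
d_HF = 107 − 73.94 = 33.1 cm.

33.1 cm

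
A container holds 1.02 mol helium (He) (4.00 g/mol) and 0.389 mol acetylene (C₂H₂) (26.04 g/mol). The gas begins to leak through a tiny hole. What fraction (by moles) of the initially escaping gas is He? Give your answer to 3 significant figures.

0.870

The effusion rate of species i is ∝ p_i/√M_i ∝ n_i/√M_i.
x_He(eff) = (n_He/√M_He) / (n_He/√M_He + n_C₂H₂/√M_C₂H₂)
= (1.02/√4.00) / (1.02/√4.00 + 0.389/√26.04) = 0.5100/(0.5100 + 0.07623) = 0.870.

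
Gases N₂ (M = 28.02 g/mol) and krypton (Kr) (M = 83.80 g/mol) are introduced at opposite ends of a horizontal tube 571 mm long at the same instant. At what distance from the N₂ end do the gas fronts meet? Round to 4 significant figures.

Graham's law gives d_N₂/d_Kr = rate_N₂/rate_Kr = √(M_Kr/M_N₂) = √(83.80/28.02) = 1.729.
With d_N₂ + d_Kr = 571 mm, d_Kr = 571/(1 + 1.729) = 209.2 mm.
d_N₂ = 571 − 209.2 = 361.8 mm.

361.8 mm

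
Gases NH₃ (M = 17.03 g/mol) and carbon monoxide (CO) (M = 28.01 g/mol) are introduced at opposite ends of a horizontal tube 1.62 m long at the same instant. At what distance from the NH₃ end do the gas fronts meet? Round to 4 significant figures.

0.9102 m

In equal time, each gas travels a distance ∝ its rate ∝ 1/√M, so d_NH₃/d_CO = √(M_CO/M_NH₃) = √(28.01/17.03) = 1.282.
With d_NH₃ + d_CO = 1.62 m, d_CO = 1.62/(1 + 1.282) = 0.7098 m.
d_NH₃ = 1.62 − 0.7098 = 0.9102 m.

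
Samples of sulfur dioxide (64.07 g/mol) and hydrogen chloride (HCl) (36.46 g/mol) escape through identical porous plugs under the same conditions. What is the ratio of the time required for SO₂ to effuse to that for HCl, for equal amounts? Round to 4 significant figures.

Graham's law gives t_SO₂/t_HCl = √(M_SO₂/M_HCl) = √(64.07/36.46) = √1.757 = 1.326.

1.326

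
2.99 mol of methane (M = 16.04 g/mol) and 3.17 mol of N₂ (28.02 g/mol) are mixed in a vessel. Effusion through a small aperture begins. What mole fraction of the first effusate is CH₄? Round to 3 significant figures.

Rate_i ∝ x_i/√M_i (Graham's law weighted by mole fraction), so the effusate composition follows n_i/√M_i.
x_CH₄(eff) = (n_CH₄/√M_CH₄) / (n_CH₄/√M_CH₄ + n_N₂/√M_N₂)
= (2.99/√16.04) / (2.99/√16.04 + 3.17/√28.02) = 0.7466/(0.7466 + 0.5989) = 0.555.

0.555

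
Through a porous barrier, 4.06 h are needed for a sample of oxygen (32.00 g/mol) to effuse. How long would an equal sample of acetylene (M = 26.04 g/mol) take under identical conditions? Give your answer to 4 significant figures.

Since effusion rate ∝ 1/√M, t_C₂H₂/t_O₂ = √(M_C₂H₂/M_O₂) = √(26.04/32.00) = √0.8137 = 0.9021.
So the time for C₂H₂ is 4.06 × 0.9021 = 3.662 h.

3.662 h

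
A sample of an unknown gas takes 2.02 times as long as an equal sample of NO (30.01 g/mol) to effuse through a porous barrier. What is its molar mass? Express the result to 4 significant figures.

122.5 g/mol

Using Graham's law: t_X/t_NO = √(M_X/M_NO).
2.02 = √(M_X/30.01)
M_X = 30.01 × 2.02² = 30.01 × 4.080 = 122.5 g/mol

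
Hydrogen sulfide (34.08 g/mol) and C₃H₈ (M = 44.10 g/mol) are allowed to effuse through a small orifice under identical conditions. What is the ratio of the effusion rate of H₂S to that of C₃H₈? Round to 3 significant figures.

Using Graham's law: rate_H₂S/rate_C₃H₈ = √(M_C₃H₈/M_H₂S) = √(44.10/34.08) = √1.294 = 1.14.

1.14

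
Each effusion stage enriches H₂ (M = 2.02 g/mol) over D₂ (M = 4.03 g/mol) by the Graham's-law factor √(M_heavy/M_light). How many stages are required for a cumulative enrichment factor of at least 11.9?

With α = √(4.03/2.02) per stage, ln α = ½ ln(1.99505) = 0.3453.
Need α^N ≥ 11.9 ⇒ N ≥ ln(11.9) / ln α = 2.477 / 0.3453 = 7.17.
Rounding up, N = 8 stages.

8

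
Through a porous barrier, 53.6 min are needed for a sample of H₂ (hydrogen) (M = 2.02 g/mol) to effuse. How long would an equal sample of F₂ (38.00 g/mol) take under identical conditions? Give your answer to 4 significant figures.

232.5 min

Graham's law gives t_F₂/t_H₂ = √(M_F₂/M_H₂) = √(38.00/2.02) = √18.81 = 4.337.
So the time for F₂ is 53.6 × 4.337 = 232.5 min.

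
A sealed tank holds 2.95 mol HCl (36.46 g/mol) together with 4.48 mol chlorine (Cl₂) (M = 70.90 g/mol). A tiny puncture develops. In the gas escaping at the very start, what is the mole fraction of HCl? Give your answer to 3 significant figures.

Each component's effusion rate ∝ (its partial pressure)·(1/√M) ∝ n_i/√M_i.
Mole fraction of HCl in the effusate = (n_HCl/√M_HCl) / (n_HCl/√M_HCl + n_Cl₂/√M_Cl₂)
= (2.95/√36.46) / (2.95/√36.46 + 4.48/√70.90) = 0.4886/(0.4886 + 0.5321) = 0.479.

0.479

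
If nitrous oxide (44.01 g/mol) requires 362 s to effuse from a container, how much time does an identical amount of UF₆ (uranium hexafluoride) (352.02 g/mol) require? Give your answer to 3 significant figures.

Graham's law gives t_UF₆/t_N₂O = √(M_UF₆/M_N₂O) = √(352.02/44.01) = √7.999 = 2.828.
So the time for UF₆ is 362 × 2.828 = 1020 s.

1020 s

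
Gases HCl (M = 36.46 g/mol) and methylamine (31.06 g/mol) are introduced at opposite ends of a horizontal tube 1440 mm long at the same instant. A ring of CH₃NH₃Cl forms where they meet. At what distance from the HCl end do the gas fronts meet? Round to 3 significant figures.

691 mm

Distances travelled in equal time are proportional to diffusion rates, so d_HCl/d_CH₃NH₂ = √(M_CH₃NH₂/M_HCl) = √(31.06/36.46) = 0.9230.
With d_HCl + d_CH₃NH₂ = 1440 mm, d_CH₃NH₂ = 1440/(1 + 0.9230) = 748.8 mm.
d_HCl = 1440 − 748.8 = 691 mm.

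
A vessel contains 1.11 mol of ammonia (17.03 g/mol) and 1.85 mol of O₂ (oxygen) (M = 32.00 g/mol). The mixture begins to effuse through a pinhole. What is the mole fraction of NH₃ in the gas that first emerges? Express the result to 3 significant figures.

0.451

Effusion rate of each component ∝ n_i/√M_i (partial pressure × 1/√M).
Mole fraction of NH₃ in the effusate = (n_NH₃/√M_NH₃) / (n_NH₃/√M_NH₃ + n_O₂/√M_O₂)
= (1.11/√17.03) / (1.11/√17.03 + 1.85/√32.00) = 0.2690/(0.2690 + 0.3270) = 0.451.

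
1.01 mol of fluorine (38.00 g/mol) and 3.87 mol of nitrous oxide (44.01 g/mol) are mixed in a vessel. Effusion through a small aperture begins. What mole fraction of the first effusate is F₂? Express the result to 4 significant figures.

0.2193

Rate_i ∝ x_i/√M_i (Graham's law weighted by mole fraction), so the effusate composition follows n_i/√M_i.
x_F₂(eff) = (n_F₂/√M_F₂) / (n_F₂/√M_F₂ + n_N₂O/√M_N₂O)
= (1.01/√38.00) / (1.01/√38.00 + 3.87/√44.01) = 0.1638/(0.1638 + 0.5834) = 0.2193.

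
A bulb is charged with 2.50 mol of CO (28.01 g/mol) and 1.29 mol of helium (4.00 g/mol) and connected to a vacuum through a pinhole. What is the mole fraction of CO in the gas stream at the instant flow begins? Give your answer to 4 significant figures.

0.4228

Rate_i ∝ x_i/√M_i (Graham's law weighted by mole fraction), so the effusate composition follows n_i/√M_i.
x_CO(eff) = (n_CO/√M_CO) / (n_CO/√M_CO + n_He/√M_He)
= (2.50/√28.01) / (2.50/√28.01 + 1.29/√4.00) = 0.4724/(0.4724 + 0.6450) = 0.4228.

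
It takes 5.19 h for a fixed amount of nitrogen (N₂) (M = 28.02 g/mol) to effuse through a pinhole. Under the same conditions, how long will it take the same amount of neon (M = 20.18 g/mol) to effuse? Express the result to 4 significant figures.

Using Graham's law: t_Ne/t_N₂ = √(M_Ne/M_N₂) = √(20.18/28.02) = √0.7202 = 0.8486.
So the time for Ne is 5.19 × 0.8486 = 4.404 h.

4.404 h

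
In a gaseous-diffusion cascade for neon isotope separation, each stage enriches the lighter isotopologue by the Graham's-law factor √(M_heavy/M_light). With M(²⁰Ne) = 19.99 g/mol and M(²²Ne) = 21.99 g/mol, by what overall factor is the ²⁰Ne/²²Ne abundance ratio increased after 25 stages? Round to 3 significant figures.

Overall factor = α^25 with α = √(21.99/19.99), i.e. (21.99/19.99)^(25/2).
= 1.10005^(25/2) = 3.29.

3.29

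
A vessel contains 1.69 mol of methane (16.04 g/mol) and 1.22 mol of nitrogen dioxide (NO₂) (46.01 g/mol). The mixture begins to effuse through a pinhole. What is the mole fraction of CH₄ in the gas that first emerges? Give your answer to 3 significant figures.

0.701

Each component's effusion rate ∝ (its partial pressure)·(1/√M) ∝ n_i/√M_i.
So x_CH₄ in the escaping gas = (n_CH₄/√M_CH₄) / Σ(n_i/√M_i)
= (1.69/√16.04) / (1.69/√16.04 + 1.22/√46.01) = 0.4220/(0.4220 + 0.1799) = 0.701.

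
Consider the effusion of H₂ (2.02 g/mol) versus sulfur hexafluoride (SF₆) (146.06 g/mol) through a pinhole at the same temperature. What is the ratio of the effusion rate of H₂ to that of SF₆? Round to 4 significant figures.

Using Graham's law: rate_H₂/rate_SF₆ = √(M_SF₆/M_H₂) = √(146.06/2.02) = √72.31 = 8.503.

8.503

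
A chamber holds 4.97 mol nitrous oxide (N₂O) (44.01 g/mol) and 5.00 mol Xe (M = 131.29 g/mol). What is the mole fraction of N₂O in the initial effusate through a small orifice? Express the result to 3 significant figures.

The effusion rate of species i is ∝ p_i/√M_i ∝ n_i/√M_i.
So x_N₂O in the escaping gas = (n_N₂O/√M_N₂O) / Σ(n_i/√M_i)
= (4.97/√44.01) / (4.97/√44.01 + 5.00/√131.29) = 0.7492/(0.7492 + 0.4364) = 0.632.

0.632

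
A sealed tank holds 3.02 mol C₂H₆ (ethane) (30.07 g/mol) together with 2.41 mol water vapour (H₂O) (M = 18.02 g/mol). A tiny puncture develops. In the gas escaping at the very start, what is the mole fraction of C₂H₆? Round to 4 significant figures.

Effusion rate of each component ∝ n_i/√M_i (partial pressure × 1/√M).
Mole fraction of C₂H₆ in the effusate = (n_C₂H₆/√M_C₂H₆) / (n_C₂H₆/√M_C₂H₆ + n_H₂O/√M_H₂O)
= (3.02/√30.07) / (3.02/√30.07 + 2.41/√18.02) = 0.5507/(0.5507 + 0.5677) = 0.4924.

0.4924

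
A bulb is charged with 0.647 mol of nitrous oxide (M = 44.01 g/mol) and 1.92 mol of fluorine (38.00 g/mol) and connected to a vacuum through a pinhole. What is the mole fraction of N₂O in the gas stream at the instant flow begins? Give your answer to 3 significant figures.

0.238

The effusion rate of species i is ∝ p_i/√M_i ∝ n_i/√M_i.
So x_N₂O in the escaping gas = (n_N₂O/√M_N₂O) / Σ(n_i/√M_i)
= (0.647/√44.01) / (0.647/√44.01 + 1.92/√38.00) = 0.09753/(0.09753 + 0.3115) = 0.238.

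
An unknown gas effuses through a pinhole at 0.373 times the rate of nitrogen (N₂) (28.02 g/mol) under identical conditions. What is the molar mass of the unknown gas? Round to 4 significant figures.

By Graham's law, rate_X/rate_N₂ = √(M_N₂/M_X).
0.373 = √(28.02/M_X)
M_X = 28.02 / 0.373² = 28.02 / 0.1391 = 201.4 g/mol

201.4 g/mol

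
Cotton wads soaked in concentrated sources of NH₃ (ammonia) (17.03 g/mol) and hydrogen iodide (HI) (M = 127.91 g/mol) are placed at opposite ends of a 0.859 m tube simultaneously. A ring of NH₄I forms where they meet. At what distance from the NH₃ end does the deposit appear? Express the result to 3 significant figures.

Graham's law gives d_NH₃/d_HI = rate_NH₃/rate_HI = √(M_HI/M_NH₃) = √(127.91/17.03) = 2.741.
With d_NH₃ + d_HI = 0.859 m, d_HI = 0.859/(1 + 2.741) = 0.2296 m.
d_NH₃ = 0.859 − 0.2296 = 0.629 m.

0.629 m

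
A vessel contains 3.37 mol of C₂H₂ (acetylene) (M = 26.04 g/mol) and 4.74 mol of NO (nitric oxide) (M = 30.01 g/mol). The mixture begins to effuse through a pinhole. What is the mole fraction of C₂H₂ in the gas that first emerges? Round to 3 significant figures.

0.433

Each component's effusion rate ∝ (its partial pressure)·(1/√M) ∝ n_i/√M_i.
x_C₂H₂(eff) = (n_C₂H₂/√M_C₂H₂) / (n_C₂H₂/√M_C₂H₂ + n_NO/√M_NO)
= (3.37/√26.04) / (3.37/√26.04 + 4.74/√30.01) = 0.6604/(0.6604 + 0.8653) = 0.433.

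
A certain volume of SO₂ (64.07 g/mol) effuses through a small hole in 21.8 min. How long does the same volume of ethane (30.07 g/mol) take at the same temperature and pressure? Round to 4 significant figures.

14.93 min

Graham's law gives t_C₂H₆/t_SO₂ = √(M_C₂H₆/M_SO₂) = √(30.07/64.07) = √0.4693 = 0.6851.
So the time for C₂H₆ is 21.8 × 0.6851 = 14.93 min.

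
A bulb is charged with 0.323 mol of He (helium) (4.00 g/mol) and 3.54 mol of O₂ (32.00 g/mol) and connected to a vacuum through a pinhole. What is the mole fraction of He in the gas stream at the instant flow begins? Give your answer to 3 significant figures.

Each component's effusion rate ∝ (its partial pressure)·(1/√M) ∝ n_i/√M_i.
Mole fraction of He in the effusate = (n_He/√M_He) / (n_He/√M_He + n_O₂/√M_O₂)
= (0.323/√4.00) / (0.323/√4.00 + 3.54/√32.00) = 0.1615/(0.1615 + 0.6258) = 0.205.

0.205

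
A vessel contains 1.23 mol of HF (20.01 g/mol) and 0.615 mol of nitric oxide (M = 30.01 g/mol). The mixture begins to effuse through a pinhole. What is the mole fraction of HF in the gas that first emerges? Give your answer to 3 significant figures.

0.710

Effusion rate of each component ∝ n_i/√M_i (partial pressure × 1/√M).
So x_HF in the escaping gas = (n_HF/√M_HF) / Σ(n_i/√M_i)
= (1.23/√20.01) / (1.23/√20.01 + 0.615/√30.01) = 0.2750/(0.2750 + 0.1123) = 0.710.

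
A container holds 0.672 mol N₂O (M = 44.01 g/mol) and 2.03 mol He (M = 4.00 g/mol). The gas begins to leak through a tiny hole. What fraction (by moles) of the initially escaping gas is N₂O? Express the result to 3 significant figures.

0.0907

Rate_i ∝ x_i/√M_i (Graham's law weighted by mole fraction), so the effusate composition follows n_i/√M_i.
x_N₂O(eff) = (n_N₂O/√M_N₂O) / (n_N₂O/√M_N₂O + n_He/√M_He)
= (0.672/√44.01) / (0.672/√44.01 + 2.03/√4.00) = 0.1013/(0.1013 + 1.015) = 0.0907.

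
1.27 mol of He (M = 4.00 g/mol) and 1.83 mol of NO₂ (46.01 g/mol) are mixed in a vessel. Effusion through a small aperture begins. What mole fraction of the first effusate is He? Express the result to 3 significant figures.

0.702

Each component's effusion rate ∝ (its partial pressure)·(1/√M) ∝ n_i/√M_i.
So x_He in the escaping gas = (n_He/√M_He) / Σ(n_i/√M_i)
= (1.27/√4.00) / (1.27/√4.00 + 1.83/√46.01) = 0.6350/(0.6350 + 0.2698) = 0.702.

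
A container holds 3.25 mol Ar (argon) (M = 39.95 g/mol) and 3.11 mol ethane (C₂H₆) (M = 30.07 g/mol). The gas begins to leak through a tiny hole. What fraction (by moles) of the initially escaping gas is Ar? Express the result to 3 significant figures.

0.476

The effusion rate of species i is ∝ p_i/√M_i ∝ n_i/√M_i.
So x_Ar in the escaping gas = (n_Ar/√M_Ar) / Σ(n_i/√M_i)
= (3.25/√39.95) / (3.25/√39.95 + 3.11/√30.07) = 0.5142/(0.5142 + 0.5671) = 0.476.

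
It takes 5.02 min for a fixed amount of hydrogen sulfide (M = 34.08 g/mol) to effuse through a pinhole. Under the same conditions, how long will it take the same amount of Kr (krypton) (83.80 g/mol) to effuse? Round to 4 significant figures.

By Graham's law, t_Kr/t_H₂S = √(M_Kr/M_H₂S) = √(83.80/34.08) = √2.459 = 1.568.
So the time for Kr is 5.02 × 1.568 = 7.872 min.

7.872 min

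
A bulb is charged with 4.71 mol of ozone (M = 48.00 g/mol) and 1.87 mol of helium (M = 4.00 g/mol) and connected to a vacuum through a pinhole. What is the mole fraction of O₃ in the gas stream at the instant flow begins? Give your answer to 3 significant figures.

0.421

The effusion rate of species i is ∝ p_i/√M_i ∝ n_i/√M_i.
Mole fraction of O₃ in the effusate = (n_O₃/√M_O₃) / (n_O₃/√M_O₃ + n_He/√M_He)
= (4.71/√48.00) / (4.71/√48.00 + 1.87/√4.00) = 0.6798/(0.6798 + 0.9350) = 0.421.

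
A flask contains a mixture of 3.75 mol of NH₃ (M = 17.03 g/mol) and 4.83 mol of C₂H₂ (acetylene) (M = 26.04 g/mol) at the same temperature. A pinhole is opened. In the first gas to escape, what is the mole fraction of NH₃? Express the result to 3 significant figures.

Each component's effusion rate ∝ (its partial pressure)·(1/√M) ∝ n_i/√M_i.
So x_NH₃ in the escaping gas = (n_NH₃/√M_NH₃) / Σ(n_i/√M_i)
= (3.75/√17.03) / (3.75/√17.03 + 4.83/√26.04) = 0.9087/(0.9087 + 0.9465) = 0.490.

0.490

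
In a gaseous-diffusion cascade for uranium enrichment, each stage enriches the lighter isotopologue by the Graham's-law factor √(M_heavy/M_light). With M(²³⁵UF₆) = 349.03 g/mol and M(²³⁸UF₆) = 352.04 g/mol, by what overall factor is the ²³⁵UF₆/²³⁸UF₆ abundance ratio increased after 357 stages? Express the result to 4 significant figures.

The single-stage factor is √(M_heavy/M_light), so 357 stages give [√(352.04/349.03)]^357 = (352.04/349.03)^(357/2).
= 1.00862^(357/2) = 4.631.

4.631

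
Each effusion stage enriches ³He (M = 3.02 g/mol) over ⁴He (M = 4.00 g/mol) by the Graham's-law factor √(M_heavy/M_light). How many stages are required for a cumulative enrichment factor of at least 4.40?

11

Single-stage factor α = √(4.00/3.02), so ln α = ½ ln(1.32450) = 0.1405.
Need α^N ≥ 4.40 ⇒ N ≥ ln(4.40) / ln α = 1.482 / 0.1405 = 10.54.
Minimum whole number of stages: N = 11.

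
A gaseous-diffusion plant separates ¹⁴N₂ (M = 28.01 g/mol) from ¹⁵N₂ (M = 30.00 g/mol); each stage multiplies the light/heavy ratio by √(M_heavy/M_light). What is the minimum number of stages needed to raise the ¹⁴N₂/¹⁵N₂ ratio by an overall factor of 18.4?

85

Per stage α = (30.00/28.01)^(1/2) = 1.07105^0.5, giving ln α = 0.03432.
Need α^N ≥ 18.4 ⇒ N ≥ ln(18.4) / ln α = 2.912 / 0.03432 = 84.86.
Rounding up, N = 85 stages.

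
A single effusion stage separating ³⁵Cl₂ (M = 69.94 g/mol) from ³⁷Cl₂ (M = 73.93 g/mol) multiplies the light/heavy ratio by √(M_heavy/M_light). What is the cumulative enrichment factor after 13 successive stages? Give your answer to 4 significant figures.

1.434

The single-stage factor is √(M_heavy/M_light), so 13 stages give [√(73.93/69.94)]^13 = (73.93/69.94)^(13/2).
= 1.05705^(13/2) = 1.434.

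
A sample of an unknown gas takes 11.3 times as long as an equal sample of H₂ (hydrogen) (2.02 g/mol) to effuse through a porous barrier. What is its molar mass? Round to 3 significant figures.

Using Graham's law: t_X/t_H₂ = √(M_X/M_H₂).
11.3 = √(M_X/2.02)
M_X = 2.02 × 11.3² = 2.02 × 127.7 = 258 g/mol

258 g/mol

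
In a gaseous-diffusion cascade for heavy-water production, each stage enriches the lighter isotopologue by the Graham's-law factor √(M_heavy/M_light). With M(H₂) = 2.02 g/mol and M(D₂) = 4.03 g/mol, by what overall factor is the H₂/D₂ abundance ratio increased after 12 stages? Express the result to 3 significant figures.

63.1

After 12 stages the ratio has grown by (√(4.03/2.02))^12 = (4.03/2.02)^(12/2).
= 1.99505^6 = 63.1.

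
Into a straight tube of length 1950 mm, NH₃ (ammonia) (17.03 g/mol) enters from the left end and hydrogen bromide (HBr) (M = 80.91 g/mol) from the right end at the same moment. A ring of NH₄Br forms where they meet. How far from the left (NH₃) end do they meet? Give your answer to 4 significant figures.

1337 mm

In equal time, each gas travels a distance ∝ its rate ∝ 1/√M, so d_NH₃/d_HBr = √(M_HBr/M_NH₃) = √(80.91/17.03) = 2.180.
With d_NH₃ + d_HBr = 1950 mm, d_HBr = 1950/(1 + 2.180) = 613.3 mm.
d_NH₃ = 1950 − 613.3 = 1337 mm.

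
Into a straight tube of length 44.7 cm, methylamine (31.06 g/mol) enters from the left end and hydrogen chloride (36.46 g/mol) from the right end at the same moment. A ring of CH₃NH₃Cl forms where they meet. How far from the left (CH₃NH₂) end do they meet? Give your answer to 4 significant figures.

23.25 cm

Distances travelled in equal time are proportional to diffusion rates, so d_CH₃NH₂/d_HCl = √(M_HCl/M_CH₃NH₂) = √(36.46/31.06) = 1.083.
With d_CH₃NH₂ + d_HCl = 44.7 cm, d_HCl = 44.7/(1 + 1.083) = 21.45 cm.
d_CH₃NH₂ = 44.7 − 21.45 = 23.25 cm.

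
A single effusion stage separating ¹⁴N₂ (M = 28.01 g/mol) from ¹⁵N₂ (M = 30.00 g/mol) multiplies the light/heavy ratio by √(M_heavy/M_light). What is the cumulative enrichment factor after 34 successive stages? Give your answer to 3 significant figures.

Overall factor = α^34 with α = √(30.00/28.01), i.e. (30.00/28.01)^(34/2).
= 1.07105^17 = 3.21.

3.21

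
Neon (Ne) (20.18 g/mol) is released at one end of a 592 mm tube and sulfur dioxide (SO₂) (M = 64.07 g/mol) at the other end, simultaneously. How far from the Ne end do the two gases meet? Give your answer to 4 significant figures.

Distances travelled in equal time are proportional to diffusion rates, so d_Ne/d_SO₂ = √(M_SO₂/M_Ne) = √(64.07/20.18) = 1.782.
With d_Ne + d_SO₂ = 592 mm, d_SO₂ = 592/(1 + 1.782) = 212.8 mm.
d_Ne = 592 − 212.8 = 379.2 mm.

379.2 mm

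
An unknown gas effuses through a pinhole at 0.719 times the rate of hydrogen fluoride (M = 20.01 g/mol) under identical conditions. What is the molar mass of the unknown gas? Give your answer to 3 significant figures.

Since effusion rate ∝ 1/√M, rate_X/rate_HF = √(M_HF/M_X).
0.719 = √(20.01/M_X)
M_X = 20.01 / 0.719² = 20.01 / 0.5170 = 38.7 g/mol

38.7 g/mol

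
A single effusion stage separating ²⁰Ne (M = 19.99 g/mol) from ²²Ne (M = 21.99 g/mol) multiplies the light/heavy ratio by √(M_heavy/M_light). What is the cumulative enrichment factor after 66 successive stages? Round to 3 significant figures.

Overall factor = α^66 with α = √(21.99/19.99), i.e. (21.99/19.99)^(66/2).
= 1.10005^33 = 23.3.

23.3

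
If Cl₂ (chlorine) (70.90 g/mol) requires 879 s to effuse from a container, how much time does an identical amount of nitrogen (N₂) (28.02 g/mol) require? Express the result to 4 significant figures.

552.6 s

Using Graham's law: t_N₂/t_Cl₂ = √(M_N₂/M_Cl₂) = √(28.02/70.90) = √0.3952 = 0.6287.
So the time for N₂ is 879 × 0.6287 = 552.6 s.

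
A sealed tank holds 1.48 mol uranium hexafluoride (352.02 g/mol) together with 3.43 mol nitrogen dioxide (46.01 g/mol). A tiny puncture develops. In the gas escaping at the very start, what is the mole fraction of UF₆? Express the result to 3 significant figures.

0.135

Rate_i ∝ x_i/√M_i (Graham's law weighted by mole fraction), so the effusate composition follows n_i/√M_i.
So x_UF₆ in the escaping gas = (n_UF₆/√M_UF₆) / Σ(n_i/√M_i)
= (1.48/√352.02) / (1.48/√352.02 + 3.43/√46.01) = 0.07888/(0.07888 + 0.5057) = 0.135.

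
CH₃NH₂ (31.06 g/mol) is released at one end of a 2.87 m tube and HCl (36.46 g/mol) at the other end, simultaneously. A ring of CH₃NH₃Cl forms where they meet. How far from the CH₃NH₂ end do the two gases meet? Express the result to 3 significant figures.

1.49 m

The fronts meet when d_CH₃NH₂ + d_HCl = L with d_CH₃NH₂/d_HCl = √(M_HCl/M_CH₃NH₂) (Graham's law). Here √(M_HCl/M_CH₃NH₂) = √(36.46/31.06) = 1.083.
With d_CH₃NH₂ + d_HCl = 2.87 m, d_HCl = 2.87/(1 + 1.083) = 1.378 m.
d_CH₃NH₂ = 2.87 − 1.378 = 1.49 m.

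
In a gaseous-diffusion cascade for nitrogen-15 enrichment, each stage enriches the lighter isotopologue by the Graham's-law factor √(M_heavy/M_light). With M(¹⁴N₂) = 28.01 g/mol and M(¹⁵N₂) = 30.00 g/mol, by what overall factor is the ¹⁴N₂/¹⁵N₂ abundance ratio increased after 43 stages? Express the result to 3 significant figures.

4.37

The single-stage factor is √(M_heavy/M_light), so 43 stages give [√(30.00/28.01)]^43 = (30.00/28.01)^(43/2).
= 1.07105^(43/2) = 4.37.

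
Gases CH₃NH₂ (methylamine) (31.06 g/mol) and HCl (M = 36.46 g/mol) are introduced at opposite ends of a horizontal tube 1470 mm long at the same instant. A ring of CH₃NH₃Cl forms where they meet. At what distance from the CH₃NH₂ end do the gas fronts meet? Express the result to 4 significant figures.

In equal time, each gas travels a distance ∝ its rate ∝ 1/√M, so d_CH₃NH₂/d_HCl = √(M_HCl/M_CH₃NH₂) = √(36.46/31.06) = 1.083.
With d_CH₃NH₂ + d_HCl = 1470 mm, d_HCl = 1470/(1 + 1.083) = 705.6 mm.
d_CH₃NH₂ = 1470 − 705.6 = 764.4 mm.

764.4 mm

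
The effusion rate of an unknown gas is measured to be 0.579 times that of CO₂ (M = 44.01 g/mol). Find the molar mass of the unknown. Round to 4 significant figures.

131.3 g/mol

Using Graham's law: rate_X/rate_CO₂ = √(M_CO₂/M_X).
0.579 = √(44.01/M_X)
M_X = 44.01 / 0.579² = 44.01 / 0.3352 = 131.3 g/mol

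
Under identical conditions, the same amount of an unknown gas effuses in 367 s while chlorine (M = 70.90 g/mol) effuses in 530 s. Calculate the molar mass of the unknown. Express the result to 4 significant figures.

By Graham's law, t_X/t_Cl₂ = √(M_X/M_Cl₂).
367/530 = 0.6925 = √(M_X/70.90)
M_X = 70.90 × 0.6925² = 70.90 × 0.4795 = 34.00 g/mol

34.00 g/mol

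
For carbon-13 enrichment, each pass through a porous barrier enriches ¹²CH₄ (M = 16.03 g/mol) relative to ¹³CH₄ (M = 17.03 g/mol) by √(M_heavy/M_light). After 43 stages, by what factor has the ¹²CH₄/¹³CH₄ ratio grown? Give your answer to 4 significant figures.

Overall factor = α^43 with α = √(17.03/16.03), i.e. (17.03/16.03)^(43/2).
= 1.06238^(43/2) = 3.673.

3.673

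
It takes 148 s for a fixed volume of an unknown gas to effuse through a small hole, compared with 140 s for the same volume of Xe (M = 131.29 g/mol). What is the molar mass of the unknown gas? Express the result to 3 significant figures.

By Graham's law, t_X/t_Xe = √(M_X/M_Xe).
148/140 = 1.057 = √(M_X/131.29)
M_X = 131.29 × 1.057² = 131.29 × 1.118 = 147 g/mol

147 g/mol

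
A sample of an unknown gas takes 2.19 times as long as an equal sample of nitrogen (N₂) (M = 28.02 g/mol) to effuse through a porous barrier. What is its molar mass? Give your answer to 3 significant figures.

Since effusion rate ∝ 1/√M, t_X/t_N₂ = √(M_X/M_N₂).
2.19 = √(M_X/28.02)
M_X = 28.02 × 2.19² = 28.02 × 4.796 = 134 g/mol

134 g/mol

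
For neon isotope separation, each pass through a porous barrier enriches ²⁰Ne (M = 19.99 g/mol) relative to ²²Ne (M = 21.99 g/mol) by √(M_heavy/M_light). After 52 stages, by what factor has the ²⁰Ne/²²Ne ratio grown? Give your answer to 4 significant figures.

After 52 stages the ratio has grown by (√(21.99/19.99))^52 = (21.99/19.99)^(52/2).
= 1.10005^26 = 11.93.

11.93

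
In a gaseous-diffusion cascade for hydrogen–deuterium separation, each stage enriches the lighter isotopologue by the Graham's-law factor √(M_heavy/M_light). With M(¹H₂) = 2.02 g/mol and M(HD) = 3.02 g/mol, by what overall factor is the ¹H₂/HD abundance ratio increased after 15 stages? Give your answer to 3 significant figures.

Each stage multiplies the ratio by α = √(3.02/2.02), so after 15 stages the overall factor is α^15 = (3.02/2.02)^(15/2).
= 1.49505^(15/2) = 20.4.

20.4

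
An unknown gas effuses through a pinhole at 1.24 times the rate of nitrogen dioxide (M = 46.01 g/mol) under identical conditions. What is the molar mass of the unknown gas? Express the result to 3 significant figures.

Using Graham's law: rate_X/rate_NO₂ = √(M_NO₂/M_X).
1.24 = √(46.01/M_X)
M_X = 46.01 / 1.24² = 46.01 / 1.538 = 29.9 g/mol

29.9 g/mol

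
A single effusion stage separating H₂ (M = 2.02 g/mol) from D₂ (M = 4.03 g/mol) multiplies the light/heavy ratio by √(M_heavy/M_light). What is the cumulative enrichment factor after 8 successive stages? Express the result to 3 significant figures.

15.8

The single-stage factor is √(M_heavy/M_light), so 8 stages give [√(4.03/2.02)]^8 = (4.03/2.02)^(8/2).
= 1.99505^4 = 15.8.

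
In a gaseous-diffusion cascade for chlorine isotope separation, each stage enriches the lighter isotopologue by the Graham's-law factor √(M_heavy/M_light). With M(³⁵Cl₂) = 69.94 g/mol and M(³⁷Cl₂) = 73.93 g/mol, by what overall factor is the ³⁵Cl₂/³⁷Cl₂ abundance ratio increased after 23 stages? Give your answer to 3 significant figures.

1.89

Each stage multiplies the ratio by α = √(73.93/69.94), so after 23 stages the overall factor is α^23 = (73.93/69.94)^(23/2).
= 1.05705^(23/2) = 1.89.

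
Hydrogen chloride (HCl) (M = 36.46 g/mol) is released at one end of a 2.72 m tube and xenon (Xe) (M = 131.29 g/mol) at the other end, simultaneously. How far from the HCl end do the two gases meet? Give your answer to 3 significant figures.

Graham's law gives d_HCl/d_Xe = rate_HCl/rate_Xe = √(M_Xe/M_HCl) = √(131.29/36.46) = 1.898.
With d_HCl + d_Xe = 2.72 m, d_Xe = 2.72/(1 + 1.898) = 0.9387 m.
d_HCl = 2.72 − 0.9387 = 1.78 m.

1.78 m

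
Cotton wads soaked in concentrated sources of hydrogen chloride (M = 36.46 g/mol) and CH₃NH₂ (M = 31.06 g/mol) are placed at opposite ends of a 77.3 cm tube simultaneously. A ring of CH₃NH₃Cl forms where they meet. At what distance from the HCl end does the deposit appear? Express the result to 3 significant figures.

Distances travelled in equal time are proportional to diffusion rates, so d_HCl/d_CH₃NH₂ = √(M_CH₃NH₂/M_HCl) = √(31.06/36.46) = 0.9230.
With d_HCl + d_CH₃NH₂ = 77.3 cm, d_CH₃NH₂ = 77.3/(1 + 0.9230) = 40.20 cm.
d_HCl = 77.3 − 40.20 = 37.1 cm.

37.1 cm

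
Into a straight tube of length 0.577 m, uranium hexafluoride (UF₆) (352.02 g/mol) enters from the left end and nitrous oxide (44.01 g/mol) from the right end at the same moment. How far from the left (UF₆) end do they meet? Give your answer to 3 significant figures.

0.151 m

In equal time, each gas travels a distance ∝ its rate ∝ 1/√M, so d_UF₆/d_N₂O = √(M_N₂O/M_UF₆) = √(44.01/352.02) = 0.3536.
With d_UF₆ + d_N₂O = 0.577 m, d_N₂O = 0.577/(1 + 0.3536) = 0.4263 m.
d_UF₆ = 0.577 − 0.4263 = 0.151 m.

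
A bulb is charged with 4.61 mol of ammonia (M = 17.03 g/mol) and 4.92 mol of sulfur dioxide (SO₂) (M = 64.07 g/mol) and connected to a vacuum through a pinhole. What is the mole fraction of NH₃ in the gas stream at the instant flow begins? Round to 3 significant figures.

0.645

Rate_i ∝ x_i/√M_i (Graham's law weighted by mole fraction), so the effusate composition follows n_i/√M_i.
So x_NH₃ in the escaping gas = (n_NH₃/√M_NH₃) / Σ(n_i/√M_i)
= (4.61/√17.03) / (4.61/√17.03 + 4.92/√64.07) = 1.117/(1.117 + 0.6147) = 0.645.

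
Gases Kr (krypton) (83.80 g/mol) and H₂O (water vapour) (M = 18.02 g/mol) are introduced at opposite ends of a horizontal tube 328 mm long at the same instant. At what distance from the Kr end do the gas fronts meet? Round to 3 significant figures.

104 mm

Graham's law gives d_Kr/d_H₂O = rate_Kr/rate_H₂O = √(M_H₂O/M_Kr) = √(18.02/83.80) = 0.4637.
With d_Kr + d_H₂O = 328 mm, d_H₂O = 328/(1 + 0.4637) = 224.1 mm.
d_Kr = 328 − 224.1 = 104 mm.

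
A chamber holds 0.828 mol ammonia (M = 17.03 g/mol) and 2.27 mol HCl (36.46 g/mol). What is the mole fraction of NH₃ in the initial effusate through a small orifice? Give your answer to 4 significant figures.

The effusion rate of species i is ∝ p_i/√M_i ∝ n_i/√M_i.
x_NH₃(eff) = (n_NH₃/√M_NH₃) / (n_NH₃/√M_NH₃ + n_HCl/√M_HCl)
= (0.828/√17.03) / (0.828/√17.03 + 2.27/√36.46) = 0.2006/(0.2006 + 0.3759) = 0.3480.

0.3480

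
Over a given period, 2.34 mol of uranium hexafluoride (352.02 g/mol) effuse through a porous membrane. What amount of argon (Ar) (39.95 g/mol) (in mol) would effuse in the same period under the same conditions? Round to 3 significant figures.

Using Graham's law: rate_Ar/rate_UF₆ = √(M_UF₆/M_Ar) = √(352.02/39.95) = √8.812 = 2.968.
So the amount for Ar is 2.34 × 2.968 = 6.95 mol.

6.95 mol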